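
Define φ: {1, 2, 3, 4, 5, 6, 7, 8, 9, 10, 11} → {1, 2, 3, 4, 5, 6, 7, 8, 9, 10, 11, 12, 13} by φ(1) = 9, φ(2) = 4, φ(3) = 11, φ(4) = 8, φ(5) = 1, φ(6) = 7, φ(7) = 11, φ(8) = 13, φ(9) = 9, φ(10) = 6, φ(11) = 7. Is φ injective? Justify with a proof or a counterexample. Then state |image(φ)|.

8

φ(3) = 11 = φ(7) with 3 ≠ 7, so φ is not injective.
The image of φ is {1, 4, 6, 7, 8, 9, 11, 13}, which has 8 elements.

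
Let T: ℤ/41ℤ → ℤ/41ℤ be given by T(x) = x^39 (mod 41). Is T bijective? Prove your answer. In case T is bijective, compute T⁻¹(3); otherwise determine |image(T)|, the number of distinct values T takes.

14

Since 41 is prime, the nonzero elements of ℤ/41ℤ form a cyclic group of order 40.
As gcd(39, 40) = 1, raising to the 39th power is a bijection on this group: if u^39 ≡ v^39 then (uv^{−1})^39 = 1, and the only element of order dividing gcd(39, 40) = 1 is 1, so u = v.
With T(0) = 0 this makes T injective on all of ℤ/41ℤ, hence bijective (finite equal-size domain and codomain). In particular T is bijective.
Since T is bijective, we find the preimage of 3. The inverse of x ↦ x^39 on (ℤ/41ℤ)^× is x ↦ x^39, because 39·39 = 1521 = 38·40 + 1 ≡ 1 (mod 40) and x^{40} = 1 for x ≠ 0 (Fermat). So T⁻¹(3) = 3^39 mod 41.
Repeated squaring mod 41: 3^1 ≡ 3, 3^2 ≡ 3² = 9, 3^4 ≡ 9² = 81 ≡ 40, 3^8 ≡ 40² = 1600 ≡ 1, 3^16 ≡ 1² = 1, 3^32 ≡ 1² = 1. Since 39 = 32 + 4 + 2 + 1, 3^39 ≡ 1·40·9·3: 1·40 = 40, then 40·9 = 360 ≡ 32, then 32·3 = 96 ≡ 14. So 3^39 ≡ 14 (mod 41).
Hence T⁻¹(3) = 14.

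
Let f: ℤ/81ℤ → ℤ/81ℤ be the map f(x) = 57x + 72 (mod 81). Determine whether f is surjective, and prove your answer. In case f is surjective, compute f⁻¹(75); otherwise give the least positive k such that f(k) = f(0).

Since gcd(57, 81) = 3, we have 57x ≡ 0 (mod 3) for all x, so f(x) ≡ 0 (mod 3).
But 1 ≢ 0 (mod 3), so 1 ∈ ℤ/81ℤ has no preimage. Thus f is not surjective.
Since f is not surjective, we find the least positive k with f(k) = f(0): this means 57k ≡ 0 (mod 81), i.e. 81 ∣ 57k. Since gcd(57, 81) = 3, dividing through by 3 this holds exactly when 27 ∣ 19k, and as gcd(19, 27) = 1, exactly when 27 ∣ k.
The smallest positive such k is 27.

27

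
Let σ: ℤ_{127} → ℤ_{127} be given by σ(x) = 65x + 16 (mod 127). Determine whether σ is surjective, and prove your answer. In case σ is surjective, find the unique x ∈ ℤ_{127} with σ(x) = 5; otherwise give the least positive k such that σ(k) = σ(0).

35

Since gcd(65, 127) = 1, 65 is invertible modulo 127. Euclid's algorithm: 127 = 1·65 + 62, 65 = 1·62 + 3, 62 = 20·3 + 2, 3 = 1·2 + 1; back-substituting gives 1 = 43·65 − 22·127, so 65⁻¹ ≡ 43 (mod 127).
Then y ↦ 43(y − 16) is a two-sided inverse to σ, so every y ∈ ℤ_{127} has a preimage.
Therefore σ is surjective.
Since σ is surjective, we compute σ⁻¹(5): solve 65x + 16 ≡ 5 (mod 127), i.e. 65x ≡ 116 (mod 127).
Multiplying by 65⁻¹ = 43 gives x ≡ 43·116 = 4988 = 39·127 + 35 ≡ 35 (mod 127).
Check: σ(35) = 65·35 + 16 = 2291 = 18·127 + 5 ≡ 5 (mod 127).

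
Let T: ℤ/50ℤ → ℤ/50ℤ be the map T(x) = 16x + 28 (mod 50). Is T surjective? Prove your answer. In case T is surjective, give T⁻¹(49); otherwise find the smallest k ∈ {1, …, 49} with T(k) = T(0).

Since gcd(16, 50) = 2, we have 16x ≡ 0 (mod 2) for all x, so T(x) ≡ 0 (mod 2).
But 1 ≢ 0 (mod 2), so 1 ∈ ℤ/50ℤ has no preimage. Hence T is not surjective.
Since T is not surjective, we find the least positive k with T(k) = T(0): this means 16k ≡ 0 (mod 50), i.e. 50 ∣ 16k. Since gcd(16, 50) = 2, dividing through by 2 this holds exactly when 25 ∣ 8k, and as gcd(8, 25) = 1, exactly when 25 ∣ k.
The smallest positive such k is 25.

25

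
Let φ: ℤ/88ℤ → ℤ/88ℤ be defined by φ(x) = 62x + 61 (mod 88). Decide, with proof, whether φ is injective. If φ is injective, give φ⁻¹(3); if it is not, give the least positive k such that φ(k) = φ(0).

We have gcd(62, 88) = 2 > 1. Taking u = 0 and v = 44: φ(0) = 61 and φ(44) = 62·44 + 61 = 2789 ≡ 61 (mod 88).
So φ(0) = φ(44) while 0 ≠ 44, so φ is not injective.
Since φ is not injective, we find the least positive k with φ(k) = φ(0): this means 62k ≡ 0 (mod 88), i.e. 88 ∣ 62k. Since gcd(62, 88) = 2, dividing through by 2 this holds exactly when 44 ∣ 31k, and as gcd(31, 44) = 1, exactly when 44 ∣ k.
The smallest positive such k is 44.

44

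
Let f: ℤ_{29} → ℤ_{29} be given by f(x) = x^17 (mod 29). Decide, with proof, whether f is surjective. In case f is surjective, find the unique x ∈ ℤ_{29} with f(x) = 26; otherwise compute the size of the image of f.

18

Since 29 is prime, the nonzero elements of ℤ_{29} form a cyclic group of order 28.
As gcd(17, 28) = 1, raising to the 17th power is a bijection on this group: if u^17 ≡ v^17 then (uv^{−1})^17 = 1, and the only element of order dividing gcd(17, 28) = 1 is 1, so u = v.
With f(0) = 0 this makes f injective on all of ℤ_{29}, hence bijective (finite equal-size domain and codomain). In particular f is surjective.
Since f is surjective, we find the preimage of 26. The inverse of x ↦ x^17 on (ℤ_{29})^× is x ↦ x^5, because 17·5 = 85 = 3·28 + 1 ≡ 1 (mod 28) and x^{28} = 1 for x ≠ 0 (Fermat). So f⁻¹(26) = 26^5 mod 29.
Repeated squaring mod 29: 26^1 ≡ 26, 26^2 ≡ 26² = 676 ≡ 9, 26^4 ≡ 9² = 81 ≡ 23. Since 5 = 4 + 1, 26^5 ≡ 23·26: 23·26 = 598 ≡ 18. So 26^5 ≡ 18 (mod 29).
Hence f⁻¹(26) = 18.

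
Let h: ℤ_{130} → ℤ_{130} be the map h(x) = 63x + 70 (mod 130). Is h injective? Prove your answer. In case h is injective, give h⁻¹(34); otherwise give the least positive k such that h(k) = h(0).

18

If h(s) = h(t), then 63s ≡ 63t (mod 130). Because gcd(63, 130) = 1, we may cancel 63 to get s ≡ t (mod 130).
So h is injective.
We now compute 63⁻¹ mod 130 explicitly. Euclid's algorithm: 130 = 2·63 + 4, 63 = 15·4 + 3, 4 = 1·3 + 1; back-substituting gives 1 = 97·63 − 47·130, so 63⁻¹ ≡ 97 (mod 130).
Since h is injective, we compute h⁻¹(34): solve 63x + 70 ≡ 34 (mod 130), i.e. 63x ≡ 94 (mod 130).
Multiplying by 63⁻¹ = 97 gives x ≡ 97·94 = 9118 = 70·130 + 18 ≡ 18 (mod 130).
Check: h(18) = 63·18 + 70 = 1204 = 9·130 + 34 ≡ 34 (mod 130).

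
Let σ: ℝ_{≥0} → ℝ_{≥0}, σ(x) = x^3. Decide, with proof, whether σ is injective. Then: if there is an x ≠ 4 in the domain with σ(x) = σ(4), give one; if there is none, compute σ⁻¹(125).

On ℝ_{≥0}, x ↦ x^3 is strictly increasing, so σ(u) = σ(v) forces u = v. Hence σ is injective.
Since x ↦ x^3 is strictly increasing on ℝ_{≥0}, it is injective there, so no x ≠ 4 in the domain has σ(x) = σ(4). We therefore compute σ⁻¹(125) = 125^{1/3} = 5 (indeed 5^3 = 125).

5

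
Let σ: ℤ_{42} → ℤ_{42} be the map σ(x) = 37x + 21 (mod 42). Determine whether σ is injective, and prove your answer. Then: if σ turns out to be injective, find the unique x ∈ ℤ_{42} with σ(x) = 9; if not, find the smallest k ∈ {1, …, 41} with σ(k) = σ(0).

36

By definition, σ is injective when σ(a) = σ(b) forces a = b.
If σ(a) = σ(b), then 37a ≡ 37b (mod 42). Because gcd(37, 42) = 1, we may cancel 37 to get a ≡ b (mod 42).
Hence σ is injective.
We now compute 37⁻¹ mod 42 explicitly. Euclid's algorithm: 42 = 1·37 + 5, 37 = 7·5 + 2, 5 = 2·2 + 1; back-substituting gives 1 = 25·37 − 22·42, so 37⁻¹ ≡ 25 (mod 42).
Since σ is injective, we find σ⁻¹(9): we need 37x ≡ 9 − 21 ≡ 30 (mod 42). Using 37⁻¹ = 25: x ≡ 25·30 = 750 = 17·42 + 36, so x = 36.
Check: σ(36) = 37·36 + 21 = 1353 = 32·42 + 9 ≡ 9 (mod 42).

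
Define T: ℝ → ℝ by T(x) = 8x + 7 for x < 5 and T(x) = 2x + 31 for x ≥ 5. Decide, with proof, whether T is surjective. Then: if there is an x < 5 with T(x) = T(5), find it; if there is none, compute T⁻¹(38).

Both pieces are strictly increasing (slopes 8 and 2), so each is injective on its own interval.
The left piece maps (−∞, 5) onto (−∞, 47); the right piece maps [5, ∞) onto [41, ∞).
The union (−∞, 47) ∪ [41, ∞) covers ℝ, so T is surjective.
For the follow-up: the images overlap, so an x < 5 with T(x) = T(5) exists. T(5) = 41; solving 8x + 7 = 41 for x < 5 gives x = (41 − 7)/8 = 17/4.

17/4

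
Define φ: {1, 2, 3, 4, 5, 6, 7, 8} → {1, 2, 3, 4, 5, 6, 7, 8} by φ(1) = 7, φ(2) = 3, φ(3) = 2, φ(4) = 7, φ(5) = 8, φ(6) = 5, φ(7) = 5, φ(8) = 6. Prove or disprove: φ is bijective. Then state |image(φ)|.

φ(1) = 7 = φ(4) with 1 ≠ 4, so φ is not injective, hence not bijective.
The image of φ is {2, 3, 5, 6, 7, 8}, which has 6 elements.

6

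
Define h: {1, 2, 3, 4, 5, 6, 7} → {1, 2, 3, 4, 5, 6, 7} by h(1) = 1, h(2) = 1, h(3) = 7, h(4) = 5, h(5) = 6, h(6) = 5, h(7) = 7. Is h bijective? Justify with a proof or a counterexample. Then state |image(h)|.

h(1) = 1 = h(2) with 1 ≠ 2, so h is not injective, hence not bijective.
The image of h is {1, 5, 6, 7}, which has 4 elements.

4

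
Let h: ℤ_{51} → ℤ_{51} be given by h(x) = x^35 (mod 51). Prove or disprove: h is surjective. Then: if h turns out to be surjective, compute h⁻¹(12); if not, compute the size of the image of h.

6

Computing x^35 mod 51 for each x (by repeated squaring, reducing mod 51 at every step), the values h(0), h(1), …, h(50) are: 0, 1, 8, 27, 13, 23, 12, 37, 2, 15, 31, 5, 45, 4, 41, 9, 16, 17, 18, 25, 44, 30, 40, 29, 3, 19, 32, 48, 22, 11, 21, 7, 26, 33, 34, 35, 42, 10, 47, 6, 46, 20, 36, 49, 14, 39, 28, 38, 24, 43, 50.
Every element of ℤ_{51} appears exactly once in this list, so h is a bijection, and in particular surjective.
Since h is surjective, we read off the preimage of 12 from the same table: h(6) = 12, so h⁻¹(12) = 6.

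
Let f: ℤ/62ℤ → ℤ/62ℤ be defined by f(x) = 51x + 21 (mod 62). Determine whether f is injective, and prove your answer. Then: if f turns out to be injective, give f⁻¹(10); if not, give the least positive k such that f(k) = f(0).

Suppose f(a) = f(b) in ℤ/62ℤ. Then 51a + 21 ≡ 51b + 21 (mod 62), therefore 51(a − b) ≡ 0 (mod 62).
Since gcd(51, 62) = 1, 51 is invertible modulo 62, hence a − b ≡ 0 (mod 62), i.e. a = b.
Thus f is injective.
We now compute 51⁻¹ mod 62 explicitly. Euclid's algorithm: 62 = 1·51 + 11, 51 = 4·11 + 7, 11 = 1·7 + 4, 7 = 1·4 + 3, 4 = 1·3 + 1; back-substituting gives 1 = 45·51 − 37·62, so 51⁻¹ ≡ 45 (mod 62).
Since f is injective, we compute f⁻¹(10): solve 51x + 21 ≡ 10 (mod 62), i.e. 51x ≡ 51 (mod 62).
Multiplying by 51⁻¹ = 45 gives x ≡ 45·51 = 2295 = 37·62 + 1 ≡ 1 (mod 62).
Check: f(1) = 51·1 + 21 = 72 = 1·62 + 10 ≡ 10 (mod 62).

1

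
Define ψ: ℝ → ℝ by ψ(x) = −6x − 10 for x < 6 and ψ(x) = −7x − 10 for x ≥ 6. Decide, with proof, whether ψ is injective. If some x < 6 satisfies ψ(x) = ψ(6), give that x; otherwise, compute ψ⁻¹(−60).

Both pieces are strictly decreasing (slopes −6 and −7), so each is injective on its own interval.
The left piece maps (−∞, 6) onto (−46, ∞); the right piece maps [6, ∞) onto (−∞, −52].
These images are disjoint, so no value is attained by both pieces. Thus ψ is injective.
Because the two images are disjoint, no x < 6 has ψ(x) = ψ(6), so we compute ψ⁻¹(−60): −60 lies in (−∞, −52], so solve −7x − 10 = −60: x = (−60 + 10)/(−7) = 50/7.

50/7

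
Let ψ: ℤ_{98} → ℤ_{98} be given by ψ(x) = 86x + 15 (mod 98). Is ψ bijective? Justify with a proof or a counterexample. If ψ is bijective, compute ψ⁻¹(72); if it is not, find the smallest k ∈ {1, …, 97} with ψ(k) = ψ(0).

49

Recall: ψ is injective if ψ(u) = ψ(v) implies u = v.
We have gcd(86, 98) = 2 > 1. Taking u = 0 and v = 49: ψ(0) = 15 and ψ(49) = 86·49 + 15 = 4229 ≡ 15 (mod 98).
So ψ(0) = ψ(49) while 0 ≠ 49, therefore ψ is not injective, hence not bijective.
Since ψ is not bijective, we find the least positive k with ψ(k) = ψ(0): this means 86k ≡ 0 (mod 98), i.e. 98 ∣ 86k. Since gcd(86, 98) = 2, dividing through by 2 this holds exactly when 49 ∣ 43k, and as gcd(43, 49) = 1, exactly when 49 ∣ k.
The smallest positive such k is 49.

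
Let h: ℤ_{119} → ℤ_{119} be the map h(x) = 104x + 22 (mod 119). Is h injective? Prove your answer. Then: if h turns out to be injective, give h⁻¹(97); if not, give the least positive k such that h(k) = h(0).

By definition, h is injective when h(x_1) = h(x_2) forces x_1 = x_2.
Suppose h(x_1) = h(x_2) in ℤ_{119}. Then 104x_1 + 22 ≡ 104x_2 + 22 (mod 119), thus 104(x_1 − x_2) ≡ 0 (mod 119).
Since gcd(104, 119) = 1, 104 is invertible modulo 119, therefore x_1 − x_2 ≡ 0 (mod 119), i.e. x_1 = x_2.
Hence h is injective.
We now compute 104⁻¹ mod 119 explicitly. Euclid's algorithm: 119 = 1·104 + 15, 104 = 6·15 + 14, 15 = 1·14 + 1; back-substituting gives 1 = 111·104 − 97·119, so 104⁻¹ ≡ 111 (mod 119).
Since h is injective, we compute h⁻¹(97): solve 104x + 22 ≡ 97 (mod 119), i.e. 104x ≡ 75 (mod 119).
Multiplying by 104⁻¹ = 111 gives x ≡ 111·75 = 8325 = 69·119 + 114 ≡ 114 (mod 119).
Check: h(114) = 104·114 + 22 = 11878 = 99·119 + 97 ≡ 97 (mod 119).

114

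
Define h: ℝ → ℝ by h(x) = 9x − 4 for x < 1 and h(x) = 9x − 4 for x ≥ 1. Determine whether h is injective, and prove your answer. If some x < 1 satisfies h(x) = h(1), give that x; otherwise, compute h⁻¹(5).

Both pieces are strictly increasing (slopes 9 and 9), so each is injective on its own interval.
The left piece maps (−∞, 1) onto (−∞, 5); the right piece maps [1, ∞) onto [5, ∞).
These images are disjoint, so no value is attained by both pieces. Therefore h is injective.
Because the two images are disjoint, no x < 1 has h(x) = h(1), so we compute h⁻¹(5): 5 lies in [5, ∞), so solve 9x − 4 = 5: x = (5 + 4)/9 = 1.

1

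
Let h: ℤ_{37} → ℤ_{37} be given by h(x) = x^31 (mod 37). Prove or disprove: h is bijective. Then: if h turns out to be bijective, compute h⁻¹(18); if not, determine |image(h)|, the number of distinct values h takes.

13

Since 37 is prime, the nonzero elements of ℤ_{37} form a cyclic group of order 36.
As gcd(31, 36) = 1, raising to the 31st power is a bijection on this group: if u^31 ≡ v^31 then (uv^{−1})^31 = 1, and the only element of order dividing gcd(31, 36) = 1 is 1, so u = v.
With h(0) = 0 this makes h injective on all of ℤ_{37}, hence bijective (finite equal-size domain and codomain). In particular h is bijective.
Since h is bijective, we find the preimage of 18. The inverse of x ↦ x^31 on (ℤ_{37})^× is x ↦ x^7, because 31·7 = 217 = 6·36 + 1 ≡ 1 (mod 36) and x^{36} = 1 for x ≠ 0 (Fermat). So h⁻¹(18) = 18^7 mod 37.
Repeated squaring mod 37: 18^1 ≡ 18, 18^2 ≡ 18² = 324 ≡ 28, 18^4 ≡ 28² = 784 ≡ 7. Since 7 = 4 + 2 + 1, 18^7 ≡ 7·28·18: 7·28 = 196 ≡ 11, then 11·18 = 198 ≡ 13. So 18^7 ≡ 13 (mod 37).
Hence h⁻¹(18) = 13.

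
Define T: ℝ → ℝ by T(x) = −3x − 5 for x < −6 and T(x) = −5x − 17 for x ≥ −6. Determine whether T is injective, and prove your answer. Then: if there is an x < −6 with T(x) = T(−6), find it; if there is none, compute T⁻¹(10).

Both pieces are strictly decreasing (slopes −3 and −5), so each is injective on its own interval.
The left piece maps (−∞, −6) onto (13, ∞); the right piece maps [−6, ∞) onto (−∞, 13].
These images are disjoint, so no value is attained by both pieces. So T is injective.
Because the two images are disjoint, no x < −6 has T(x) = T(−6), so we compute T⁻¹(10): 10 lies in (−∞, 13], so solve −5x − 17 = 10: x = (10 + 17)/(−5) = −27/5.

-27/5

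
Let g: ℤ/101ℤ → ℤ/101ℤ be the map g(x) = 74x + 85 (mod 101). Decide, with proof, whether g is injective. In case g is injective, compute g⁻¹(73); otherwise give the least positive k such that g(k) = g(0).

By definition, g is injective if g(s) = g(t) implies s = t.
If g(s) = g(t), then 74s ≡ 74t (mod 101). Because gcd(74, 101) = 1, we may cancel 74 to get s ≡ t (mod 101).
Therefore g is injective.
We now compute 74⁻¹ mod 101 explicitly. Euclid's algorithm: 101 = 1·74 + 27, 74 = 2·27 + 20, 27 = 1·20 + 7, 20 = 2·7 + 6, 7 = 1·6 + 1; back-substituting gives 1 = 86·74 − 63·101, so 74⁻¹ ≡ 86 (mod 101).
Since g is injective, we compute g⁻¹(73): solve 74x + 85 ≡ 73 (mod 101), i.e. 74x ≡ 89 (mod 101).
Multiplying by 74⁻¹ = 86 gives x ≡ 86·89 = 7654 = 75·101 + 79 ≡ 79 (mod 101).
Check: g(79) = 74·79 + 85 = 5931 = 58·101 + 73 ≡ 73 (mod 101).

79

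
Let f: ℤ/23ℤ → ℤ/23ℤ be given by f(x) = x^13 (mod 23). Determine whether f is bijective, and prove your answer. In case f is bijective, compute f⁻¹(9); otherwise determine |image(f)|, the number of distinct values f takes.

3

Since 23 is prime, the nonzero elements of ℤ/23ℤ form a cyclic group of order 22.
As gcd(13, 22) = 1, raising to the 13th power is a bijection on this group: if x_1^13 ≡ x_2^13 then (x_1x_2^{−1})^13 = 1, and the only element of order dividing gcd(13, 22) = 1 is 1, so x_1 = x_2.
With f(0) = 0 this makes f injective on all of ℤ/23ℤ, hence bijective (finite equal-size domain and codomain). In particular f is bijective.
Since f is bijective, we find the preimage of 9. The inverse of x ↦ x^13 on (ℤ/23ℤ)^× is x ↦ x^17, because 13·17 = 221 = 10·22 + 1 ≡ 1 (mod 22) and x^{22} = 1 for x ≠ 0 (Fermat). So f⁻¹(9) = 9^17 mod 23.
Repeated squaring mod 23: 9^1 ≡ 9, 9^2 ≡ 9² = 81 ≡ 12, 9^4 ≡ 12² = 144 ≡ 6, 9^8 ≡ 6² = 36 ≡ 13, 9^16 ≡ 13² = 169 ≡ 8. Since 17 = 16 + 1, 9^17 ≡ 8·9: 8·9 = 72 ≡ 3. So 9^17 ≡ 3 (mod 23).
Hence f⁻¹(9) = 3.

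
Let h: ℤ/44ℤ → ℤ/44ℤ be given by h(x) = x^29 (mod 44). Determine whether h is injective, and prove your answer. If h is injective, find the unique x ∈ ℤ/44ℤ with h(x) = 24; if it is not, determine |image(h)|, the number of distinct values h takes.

h(0) = 0^29 = 0.
h(22): Repeated squaring mod 44: 22^1 ≡ 22, 22^2 ≡ 22² = 484 ≡ 0, 22^4 ≡ 0² = 0, 22^8 ≡ 0² = 0, 22^16 ≡ 0² = 0. Since 29 = 16 + 8 + 4 + 1, 22^29 ≡ 0·0·0·22: 0·0 = 0, then 0·0 = 0, then 0·22 = 0. So 22^29 ≡ 0 (mod 44).
So h(0) = h(22) = 0 while 0 ≠ 22, therefore h is not injective.
Since h is not injective, we determine |image(h)|. Computing x^29 mod 44 for each x (by repeated squaring, reducing mod 44 at every step), the values h(0), h(1), …, h(43) are: 0, 1, 28, 15, 36, 9, 24, 19, 40, 5, 32, 11, 12, 17, 4, 3, 20, 13, 8, 7, 16, 21, 0, 23, 28, 37, 36, 31, 24, 41, 40, 27, 32, 33, 12, 39, 4, 25, 20, 35, 8, 29, 16, 43.
The distinct values are {0, 1, 3, 4, 5, 7, 8, 9, 11, 12, 13, 15, 16, 17, 19, 20, 21, 23, 24, 25, 27, 28, 29, 31, 32, 33, 35, 36, 37, 39, 40, 41, 43}; there are 33 of them.

33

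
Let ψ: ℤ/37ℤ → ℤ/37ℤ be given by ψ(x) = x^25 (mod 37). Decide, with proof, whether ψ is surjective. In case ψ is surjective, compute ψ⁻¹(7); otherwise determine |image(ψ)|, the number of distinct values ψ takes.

Since 37 is prime, the nonzero elements of ℤ/37ℤ form a cyclic group of order 36.
As gcd(25, 36) = 1, raising to the 25th power is a bijection on this group: if s^25 ≡ t^25 then (st^{−1})^25 = 1, and the only element of order dividing gcd(25, 36) = 1 is 1, so s = t.
With ψ(0) = 0 this makes ψ injective on all of ℤ/37ℤ, hence bijective (finite equal-size domain and codomain). In particular ψ is surjective.
Since ψ is surjective, we find the preimage of 7. The inverse of x ↦ x^25 on (ℤ/37ℤ)^× is x ↦ x^13, because 25·13 = 325 = 9·36 + 1 ≡ 1 (mod 36) and x^{36} = 1 for x ≠ 0 (Fermat). So ψ⁻¹(7) = 7^13 mod 37.
Repeated squaring mod 37: 7^1 ≡ 7, 7^2 ≡ 7² = 49 ≡ 12, 7^4 ≡ 12² = 144 ≡ 33, 7^8 ≡ 33² = 1089 ≡ 16. Since 13 = 8 + 4 + 1, 7^13 ≡ 16·33·7: 16·33 = 528 ≡ 10, then 10·7 = 70 ≡ 33. So 7^13 ≡ 33 (mod 37).
Hence ψ⁻¹(7) = 33.

33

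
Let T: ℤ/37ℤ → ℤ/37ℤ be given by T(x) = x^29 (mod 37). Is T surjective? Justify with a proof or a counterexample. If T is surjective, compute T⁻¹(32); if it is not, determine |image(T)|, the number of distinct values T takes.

20

Since 37 is prime, the nonzero elements of ℤ/37ℤ form a cyclic group of order 36.
As gcd(29, 36) = 1, raising to the 29th power is a bijection on this group: if a^29 ≡ b^29 then (ab^{−1})^29 = 1, and the only element of order dividing gcd(29, 36) = 1 is 1, so a = b.
With T(0) = 0 this makes T injective on all of ℤ/37ℤ, hence bijective (finite equal-size domain and codomain). In particular T is surjective.
Since T is surjective, we find the preimage of 32. The inverse of x ↦ x^29 on (ℤ/37ℤ)^× is x ↦ x^5, because 29·5 = 145 = 4·36 + 1 ≡ 1 (mod 36) and x^{36} = 1 for x ≠ 0 (Fermat). So T⁻¹(32) = 32^5 mod 37.
Repeated squaring mod 37: 32^1 ≡ 32, 32^2 ≡ 32² = 1024 ≡ 25, 32^4 ≡ 25² = 625 ≡ 33. Since 5 = 4 + 1, 32^5 ≡ 33·32: 33·32 = 1056 ≡ 20. So 32^5 ≡ 20 (mod 37).
Hence T⁻¹(32) = 20.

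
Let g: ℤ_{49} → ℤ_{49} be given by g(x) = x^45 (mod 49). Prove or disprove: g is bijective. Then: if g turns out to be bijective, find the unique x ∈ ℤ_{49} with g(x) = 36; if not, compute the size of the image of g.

15

g(3): Repeated squaring mod 49: 3^1 ≡ 3, 3^2 ≡ 3² = 9, 3^4 ≡ 9² = 81 ≡ 32, 3^8 ≡ 32² = 1024 ≡ 44, 3^16 ≡ 44² = 1936 ≡ 25, 3^32 ≡ 25² = 625 ≡ 37. Since 45 = 32 + 8 + 4 + 1, 3^45 ≡ 37·44·32·3: 37·44 = 1628 ≡ 11, then 11·32 = 352 ≡ 9, then 9·3 = 27. So 3^45 ≡ 27 (mod 49).
g(5): Repeated squaring mod 49: 5^1 ≡ 5, 5^2 ≡ 5² = 25, 5^4 ≡ 25² = 625 ≡ 37, 5^8 ≡ 37² = 1369 ≡ 46, 5^16 ≡ 46² = 2116 ≡ 9, 5^32 ≡ 9² = 81 ≡ 32. Since 45 = 32 + 8 + 4 + 1, 5^45 ≡ 32·46·37·5: 32·46 = 1472 ≡ 2, then 2·37 = 74 ≡ 25, then 25·5 = 125 ≡ 27. So 5^45 ≡ 27 (mod 49).
So g(3) = g(5) = 27 while 3 ≠ 5, therefore g is not injective, hence not bijective.
Since g is not bijective, we determine |image(g)|. Computing x^45 mod 49 for each x (by repeated squaring, reducing mod 49 at every step), the values g(0), g(1), …, g(48) are: 0, 1, 8, 27, 15, 27, 20, 0, 22, 43, 20, 8, 13, 41, 0, 43, 29, 13, 1, 48, 13, 0, 15, 15, 6, 43, 34, 34, 0, 36, 1, 48, 36, 20, 6, 0, 8, 36, 41, 29, 6, 27, 0, 29, 22, 34, 22, 41, 48.
The distinct values are {0, 1, 6, 8, 13, 15, 20, 22, 27, 29, 34, 36, 41, 43, 48}; there are 15 of them.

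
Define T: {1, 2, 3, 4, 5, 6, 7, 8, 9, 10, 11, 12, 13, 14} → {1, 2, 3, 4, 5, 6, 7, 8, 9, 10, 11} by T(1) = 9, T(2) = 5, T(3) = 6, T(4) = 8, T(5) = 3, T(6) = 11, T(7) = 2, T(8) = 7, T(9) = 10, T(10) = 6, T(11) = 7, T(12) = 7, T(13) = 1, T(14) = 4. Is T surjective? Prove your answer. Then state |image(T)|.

11

Every element of the codomain has a preimage: 1 = T(13), 2 = T(7), 3 = T(5), 4 = T(14), 5 = T(2), 6 = T(3), 7 = T(8), 8 = T(4), 9 = T(1), 10 = T(9), 11 = T(6).
So T is surjective.
The image of T is {1, 2, 3, 4, 5, 6, 7, 8, 9, 10, 11}, which has 11 elements.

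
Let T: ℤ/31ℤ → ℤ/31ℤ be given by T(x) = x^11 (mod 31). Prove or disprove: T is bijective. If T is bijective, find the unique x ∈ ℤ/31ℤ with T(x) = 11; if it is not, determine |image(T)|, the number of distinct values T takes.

Since 31 is prime, the nonzero elements of ℤ/31ℤ form a cyclic group of order 30.
As gcd(11, 30) = 1, raising to the 11th power is a bijection on this group: if s^11 ≡ t^11 then (st^{−1})^11 = 1, and the only element of order dividing gcd(11, 30) = 1 is 1, so s = t.
With T(0) = 0 this makes T injective on all of ℤ/31ℤ, hence bijective (finite equal-size domain and codomain). In particular T is bijective.
Since T is bijective, we find the preimage of 11. The inverse of x ↦ x^11 on (ℤ/31ℤ)^× is x ↦ x^11, because 11·11 = 121 = 4·30 + 1 ≡ 1 (mod 30) and x^{30} = 1 for x ≠ 0 (Fermat). So T⁻¹(11) = 11^11 mod 31.
Repeated squaring mod 31: 11^1 ≡ 11, 11^2 ≡ 11² = 121 ≡ 28, 11^4 ≡ 28² = 784 ≡ 9, 11^8 ≡ 9² = 81 ≡ 19. Since 11 = 8 + 2 + 1, 11^11 ≡ 19·28·11: 19·28 = 532 ≡ 5, then 5·11 = 55 ≡ 24. So 11^11 ≡ 24 (mod 31).
Hence T⁻¹(11) = 24.

24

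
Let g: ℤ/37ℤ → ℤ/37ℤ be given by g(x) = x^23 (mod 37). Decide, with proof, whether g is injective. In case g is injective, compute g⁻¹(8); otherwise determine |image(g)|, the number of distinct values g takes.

14

Since 37 is prime, the nonzero elements of ℤ/37ℤ form a cyclic group of order 36.
As gcd(23, 36) = 1, raising to the 23rd power is a bijection on this group: if s^23 ≡ t^23 then (st^{−1})^23 = 1, and the only element of order dividing gcd(23, 36) = 1 is 1, so s = t.
With g(0) = 0 this makes g injective on all of ℤ/37ℤ, hence bijective (finite equal-size domain and codomain). In particular g is injective.
Since g is injective, we find the preimage of 8. The inverse of x ↦ x^23 on (ℤ/37ℤ)^× is x ↦ x^11, because 23·11 = 253 = 7·36 + 1 ≡ 1 (mod 36) and x^{36} = 1 for x ≠ 0 (Fermat). So g⁻¹(8) = 8^11 mod 37.
Repeated squaring mod 37: 8^1 ≡ 8, 8^2 ≡ 8² = 64 ≡ 27, 8^4 ≡ 27² = 729 ≡ 26, 8^8 ≡ 26² = 676 ≡ 10. Since 11 = 8 + 2 + 1, 8^11 ≡ 10·27·8: 10·27 = 270 ≡ 11, then 11·8 = 88 ≡ 14. So 8^11 ≡ 14 (mod 37).
Hence g⁻¹(8) = 14.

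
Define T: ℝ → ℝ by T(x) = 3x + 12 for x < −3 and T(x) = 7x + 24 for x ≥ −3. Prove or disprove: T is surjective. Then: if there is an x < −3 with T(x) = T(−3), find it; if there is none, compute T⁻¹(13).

Both pieces are strictly increasing (slopes 3 and 7), so each is injective on its own interval.
The left piece maps (−∞, −3) onto (−∞, 3); the right piece maps [−3, ∞) onto [3, ∞).
These images together cover ℝ, so T is surjective.
Because the two images are disjoint, no x < −3 has T(x) = T(−3), so we compute T⁻¹(13): 13 lies in [3, ∞), so solve 7x + 24 = 13: x = (13 − 24)/7 = −11/7.

-11/7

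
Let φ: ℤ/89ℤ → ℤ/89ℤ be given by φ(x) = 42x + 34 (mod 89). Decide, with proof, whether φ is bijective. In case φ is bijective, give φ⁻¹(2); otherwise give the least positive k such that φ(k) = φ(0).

Recall: φ is injective if φ(x_1) = φ(x_2) implies x_1 = x_2.
Suppose φ(x_1) = φ(x_2) in ℤ/89ℤ. Then 42x_1 + 34 ≡ 42x_2 + 34 (mod 89), so 42(x_1 − x_2) ≡ 0 (mod 89).
Since gcd(42, 89) = 1, 42 is invertible modulo 89, hence x_1 − x_2 ≡ 0 (mod 89), i.e. x_1 = x_2.
We now compute 42⁻¹ mod 89 explicitly. Euclid's algorithm: 89 = 2·42 + 5, 42 = 8·5 + 2, 5 = 2·2 + 1; back-substituting gives 1 = 53·42 − 25·89, so 42⁻¹ ≡ 53 (mod 89).
For any y ∈ ℤ/89ℤ, x = 53(y − 34) mod 89 satisfies φ(x) = 42·53(y − 34) + 34 ≡ y (since 42·53 ≡ 1 mod 89). So every y has a preimage.
Hence φ is bijective.
Since φ is bijective, we find φ⁻¹(2): we need 42x ≡ 2 − 34 ≡ 57 (mod 89). Using 42⁻¹ = 53: x ≡ 53·57 = 3021 = 33·89 + 84, so x = 84.
Check: φ(84) = 42·84 + 34 = 3562 = 40·89 + 2 ≡ 2 (mod 89).

84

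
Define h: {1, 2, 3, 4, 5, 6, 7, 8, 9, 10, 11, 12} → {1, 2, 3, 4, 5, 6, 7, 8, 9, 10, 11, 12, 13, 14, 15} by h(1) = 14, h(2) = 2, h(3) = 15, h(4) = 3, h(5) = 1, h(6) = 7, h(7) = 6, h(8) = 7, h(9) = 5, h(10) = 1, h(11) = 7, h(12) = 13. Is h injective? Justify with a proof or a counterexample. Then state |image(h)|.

h(6) = 7 = h(8) with 6 ≠ 8, so h is not injective.
The image of h is {1, 2, 3, 5, 6, 7, 13, 14, 15}, which has 9 elements.

9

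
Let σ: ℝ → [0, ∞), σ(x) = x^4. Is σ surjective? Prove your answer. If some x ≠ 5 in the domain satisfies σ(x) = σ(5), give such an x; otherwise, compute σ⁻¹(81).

For any y ∈ [0, ∞), x = y^{1/4} ∈ ℝ satisfies x^4 = y, so σ is surjective.
For the follow-up, such an x exists: taking x = −5 ∈ ℝ gives σ(−5) = 625 = σ(5) with −5 ≠ 5.

-5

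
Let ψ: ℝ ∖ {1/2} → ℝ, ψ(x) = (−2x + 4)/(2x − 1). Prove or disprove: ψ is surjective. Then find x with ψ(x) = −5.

If ψ(x) = −1, cross-multiplying gives 2(−2x + 4) = −2(2x − 1), which simplifies to 8 = 2 — false.  So −1 has no preimage and ψ is not surjective.
Solving ψ(x) = −5: cross-multiplying gives −2x + 4 = −5(2x − 1), which rearranges to 8x = 1, so x = 1/8.

1/8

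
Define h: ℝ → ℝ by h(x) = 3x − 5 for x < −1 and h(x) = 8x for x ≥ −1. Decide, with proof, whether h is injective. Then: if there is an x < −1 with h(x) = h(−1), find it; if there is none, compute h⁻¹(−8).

Both pieces are strictly increasing (slopes 3 and 8), so each is injective on its own interval.
The left piece maps (−∞, −1) onto (−∞, −8); the right piece maps [−1, ∞) onto [−8, ∞).
These images are disjoint, so no value is attained by both pieces. So h is injective.
Because the two images are disjoint, no x < −1 has h(x) = h(−1), so we compute h⁻¹(−8): −8 lies in [−8, ∞), so solve 8x = −8: x = (−8 − 0)/8 = −1.

-1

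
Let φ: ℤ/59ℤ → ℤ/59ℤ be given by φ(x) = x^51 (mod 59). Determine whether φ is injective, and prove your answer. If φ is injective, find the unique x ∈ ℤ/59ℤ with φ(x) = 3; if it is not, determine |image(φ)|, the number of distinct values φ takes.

Since 59 is prime, the nonzero elements of ℤ/59ℤ form a cyclic group of order 58.
As gcd(51, 58) = 1, raising to the 51st power is a bijection on this group: if u^51 ≡ v^51 then (uv^{−1})^51 = 1, and the only element of order dividing gcd(51, 58) = 1 is 1, so u = v.
With φ(0) = 0 this makes φ injective on all of ℤ/59ℤ, hence bijective (finite equal-size domain and codomain). In particular φ is injective.
Since φ is injective, we find the preimage of 3. The inverse of x ↦ x^51 on (ℤ/59ℤ)^× is x ↦ x^33, because 51·33 = 1683 = 29·58 + 1 ≡ 1 (mod 58) and x^{58} = 1 for x ≠ 0 (Fermat). So φ⁻¹(3) = 3^33 mod 59.
Repeated squaring mod 59: 3^1 ≡ 3, 3^2 ≡ 3² = 9, 3^4 ≡ 9² = 81 ≡ 22, 3^8 ≡ 22² = 484 ≡ 12, 3^16 ≡ 12² = 144 ≡ 26, 3^32 ≡ 26² = 676 ≡ 27. Since 33 = 32 + 1, 3^33 ≡ 27·3: 27·3 = 81 ≡ 22. So 3^33 ≡ 22 (mod 59).
Hence φ⁻¹(3) = 22.

22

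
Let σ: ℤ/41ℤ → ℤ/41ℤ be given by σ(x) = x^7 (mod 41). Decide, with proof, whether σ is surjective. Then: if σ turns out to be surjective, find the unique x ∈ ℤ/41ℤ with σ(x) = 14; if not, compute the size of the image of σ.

3

Since 41 is prime, the nonzero elements of ℤ/41ℤ form a cyclic group of order 40.
As gcd(7, 40) = 1, raising to the 7th power is a bijection on this group: if x_1^7 ≡ x_2^7 then (x_1x_2^{−1})^7 = 1, and the only element of order dividing gcd(7, 40) = 1 is 1, so x_1 = x_2.
With σ(0) = 0 this makes σ injective on all of ℤ/41ℤ, hence bijective (finite equal-size domain and codomain). In particular σ is surjective.
Since σ is surjective, we find the preimage of 14. The inverse of x ↦ x^7 on (ℤ/41ℤ)^× is x ↦ x^23, because 7·23 = 161 = 4·40 + 1 ≡ 1 (mod 40) and x^{40} = 1 for x ≠ 0 (Fermat). So σ⁻¹(14) = 14^23 mod 41.
Repeated squaring mod 41: 14^1 ≡ 14, 14^2 ≡ 14² = 196 ≡ 32, 14^4 ≡ 32² = 1024 ≡ 40, 14^8 ≡ 40² = 1600 ≡ 1, 14^16 ≡ 1² = 1. Since 23 = 16 + 4 + 2 + 1, 14^23 ≡ 1·40·32·14: 1·40 = 40, then 40·32 = 1280 ≡ 9, then 9·14 = 126 ≡ 3. So 14^23 ≡ 3 (mod 41).
Hence σ⁻¹(14) = 3.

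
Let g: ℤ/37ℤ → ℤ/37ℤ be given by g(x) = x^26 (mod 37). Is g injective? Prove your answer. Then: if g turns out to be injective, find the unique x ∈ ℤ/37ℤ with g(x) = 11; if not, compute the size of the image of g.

19

g(18): Repeated squaring mod 37: 18^1 ≡ 18, 18^2 ≡ 18² = 324 ≡ 28, 18^4 ≡ 28² = 784 ≡ 7, 18^8 ≡ 7² = 49 ≡ 12, 18^16 ≡ 12² = 144 ≡ 33. Since 26 = 16 + 8 + 2, 18^26 ≡ 33·12·28: 33·12 = 396 ≡ 26, then 26·28 = 728 ≡ 25. So 18^26 ≡ 25 (mod 37).
g(19): Repeated squaring mod 37: 19^1 ≡ 19, 19^2 ≡ 19² = 361 ≡ 28, 19^4 ≡ 28² = 784 ≡ 7, 19^8 ≡ 7² = 49 ≡ 12, 19^16 ≡ 12² = 144 ≡ 33. Since 26 = 16 + 8 + 2, 19^26 ≡ 33·12·28: 33·12 = 396 ≡ 26, then 26·28 = 728 ≡ 25. So 19^26 ≡ 25 (mod 37).
So g(18) = g(19) = 25 while 18 ≠ 19, so g is not injective.
Since g is not injective, we determine |image(g)|. Computing x^26 mod 37 for each x (by repeated squaring, reducing mod 37 at every step), the values g(0), g(1), …, g(36) are: 0, 1, 3, 12, 9, 21, 36, 16, 27, 33, 26, 10, 34, 28, 11, 30, 7, 4, 25, 25, 4, 7, 30, 11, 28, 34, 10, 26, 33, 27, 16, 36, 21, 9, 12, 3, 1.
The distinct values are {0, 1, 3, 4, 7, 9, 10, 11, 12, 16, 21, 25, 26, 27, 28, 30, 33, 34, 36}; there are 19 of them.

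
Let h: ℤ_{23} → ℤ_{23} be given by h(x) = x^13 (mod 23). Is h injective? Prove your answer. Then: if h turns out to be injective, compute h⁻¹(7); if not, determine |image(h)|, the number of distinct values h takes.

19

Since 23 is prime, the nonzero elements of ℤ_{23} form a cyclic group of order 22.
As gcd(13, 22) = 1, raising to the 13th power is a bijection on this group: if s^13 ≡ t^13 then (st^{−1})^13 = 1, and the only element of order dividing gcd(13, 22) = 1 is 1, so s = t.
With h(0) = 0 this makes h injective on all of ℤ_{23}, hence bijective (finite equal-size domain and codomain). In particular h is injective.
Since h is injective, we find the preimage of 7. The inverse of x ↦ x^13 on (ℤ_{23})^× is x ↦ x^17, because 13·17 = 221 = 10·22 + 1 ≡ 1 (mod 22) and x^{22} = 1 for x ≠ 0 (Fermat). So h⁻¹(7) = 7^17 mod 23.
Repeated squaring mod 23: 7^1 ≡ 7, 7^2 ≡ 7² = 49 ≡ 3, 7^4 ≡ 3² = 9, 7^8 ≡ 9² = 81 ≡ 12, 7^16 ≡ 12² = 144 ≡ 6. Since 17 = 16 + 1, 7^17 ≡ 6·7: 6·7 = 42 ≡ 19. So 7^17 ≡ 19 (mod 23).
Hence h⁻¹(7) = 19.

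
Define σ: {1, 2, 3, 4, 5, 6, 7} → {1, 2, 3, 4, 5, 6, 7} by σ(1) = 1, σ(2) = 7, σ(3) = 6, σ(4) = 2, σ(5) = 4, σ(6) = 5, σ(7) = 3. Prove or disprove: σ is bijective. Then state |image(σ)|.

The values 1, 7, 6, 2, 4, 5, 3 are a permutation of {1, 2, 3, 4, 5, 6, 7}: each element appears exactly once.
So σ is injective and surjective, hence bijective.
The image of σ is {1, 2, 3, 4, 5, 6, 7}, which has 7 elements.

7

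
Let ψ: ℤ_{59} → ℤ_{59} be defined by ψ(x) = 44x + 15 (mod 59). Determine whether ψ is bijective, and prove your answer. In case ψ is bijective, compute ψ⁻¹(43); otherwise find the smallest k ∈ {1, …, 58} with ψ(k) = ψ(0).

6

Recall: ψ is injective if ψ(u) = ψ(v) implies u = v.
If ψ(u) = ψ(v), then 44u ≡ 44v (mod 59). Because gcd(44, 59) = 1, we may cancel 44 to get u ≡ v (mod 59).
We now compute 44⁻¹ mod 59 explicitly. Euclid's algorithm: 59 = 1·44 + 15, 44 = 2·15 + 14, 15 = 1·14 + 1; back-substituting gives 1 = 55·44 − 41·59, so 44⁻¹ ≡ 55 (mod 59).
Then y ↦ 55(y − 15) is a two-sided inverse to ψ, so every y ∈ ℤ_{59} has a preimage.
Thus ψ is bijective.
Since ψ is bijective, we compute ψ⁻¹(43): solve 44x + 15 ≡ 43 (mod 59), i.e. 44x ≡ 28 (mod 59).
Multiplying by 44⁻¹ = 55 gives x ≡ 55·28 = 1540 = 26·59 + 6 ≡ 6 (mod 59).
Check: ψ(6) = 44·6 + 15 = 279 = 4·59 + 43 ≡ 43 (mod 59).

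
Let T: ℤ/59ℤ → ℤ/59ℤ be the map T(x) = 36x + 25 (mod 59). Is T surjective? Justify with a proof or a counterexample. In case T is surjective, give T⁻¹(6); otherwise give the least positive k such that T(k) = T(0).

Recall: T is surjective if every y in the codomain equals T(x) for some x in the domain.
Since gcd(36, 59) = 1, 36 is invertible modulo 59. Euclid's algorithm: 59 = 1·36 + 23, 36 = 1·23 + 13, 23 = 1·13 + 10, 13 = 1·10 + 3, 10 = 3·3 + 1; back-substituting gives 1 = 41·36 − 25·59, so 36⁻¹ ≡ 41 (mod 59).
For any y ∈ ℤ/59ℤ, x = 41(y − 25) mod 59 satisfies T(x) = 36·41(y − 25) + 25 ≡ y (since 36·41 ≡ 1 mod 59). So every y has a preimage.
Thus T is surjective.
Since T is surjective, we find T⁻¹(6): we need 36x ≡ 6 − 25 ≡ 40 (mod 59). Using 36⁻¹ = 41: x ≡ 41·40 = 1640 = 27·59 + 47, so x = 47.
Check: T(47) = 36·47 + 25 = 1717 = 29·59 + 6 ≡ 6 (mod 59).

47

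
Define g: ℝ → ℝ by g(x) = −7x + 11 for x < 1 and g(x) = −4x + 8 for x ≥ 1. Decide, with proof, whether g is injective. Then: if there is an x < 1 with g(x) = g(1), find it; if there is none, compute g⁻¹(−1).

Both pieces are strictly decreasing (slopes −7 and −4), so each is injective on its own interval.
The left piece maps (−∞, 1) onto (4, ∞); the right piece maps [1, ∞) onto (−∞, 4].
These images are disjoint, so no value is attained by both pieces. Thus g is injective.
Because the two images are disjoint, no x < 1 has g(x) = g(1), so we compute g⁻¹(−1): −1 lies in (−∞, 4], so solve −4x + 8 = −1: x = (−1 − 8)/(−4) = 9/4.

9/4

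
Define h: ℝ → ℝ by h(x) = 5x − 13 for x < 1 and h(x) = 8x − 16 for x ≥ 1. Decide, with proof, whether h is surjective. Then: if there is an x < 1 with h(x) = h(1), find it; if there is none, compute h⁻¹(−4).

Both pieces are strictly increasing (slopes 5 and 8), so each is injective on its own interval.
The left piece maps (−∞, 1) onto (−∞, −8); the right piece maps [1, ∞) onto [−8, ∞).
These images together cover ℝ, so h is surjective.
Because the two images are disjoint, no x < 1 has h(x) = h(1), so we compute h⁻¹(−4): −4 lies in [−8, ∞), so solve 8x − 16 = −4: x = (−4 + 16)/8 = 3/2.

3/2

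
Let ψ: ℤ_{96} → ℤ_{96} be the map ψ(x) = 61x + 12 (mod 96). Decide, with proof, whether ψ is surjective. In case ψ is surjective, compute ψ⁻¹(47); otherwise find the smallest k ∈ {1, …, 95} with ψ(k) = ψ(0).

Since gcd(61, 96) = 1, 61 is invertible modulo 96. Euclid's algorithm: 96 = 1·61 + 35, 61 = 1·35 + 26, 35 = 1·26 + 9, 26 = 2·9 + 8, 9 = 1·8 + 1; back-substituting gives 1 = 85·61 − 54·96, so 61⁻¹ ≡ 85 (mod 96).
Then y ↦ 85(y − 12) is a two-sided inverse to ψ, so every y ∈ ℤ_{96} has a preimage.
Hence ψ is surjective.
Since ψ is surjective, we compute ψ⁻¹(47): solve 61x + 12 ≡ 47 (mod 96), i.e. 61x ≡ 35 (mod 96).
Multiplying by 61⁻¹ = 85 gives x ≡ 85·35 = 2975 = 30·96 + 95 ≡ 95 (mod 96).
Check: ψ(95) = 61·95 + 12 = 5807 = 60·96 + 47 ≡ 47 (mod 96).

95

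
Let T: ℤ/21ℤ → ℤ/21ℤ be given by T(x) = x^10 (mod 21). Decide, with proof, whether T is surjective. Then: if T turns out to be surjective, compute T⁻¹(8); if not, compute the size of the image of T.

8

T(2): Repeated squaring mod 21: 2^1 ≡ 2, 2^2 ≡ 2² = 4, 2^4 ≡ 4² = 16, 2^8 ≡ 16² = 256 ≡ 4. Since 10 = 8 + 2, 2^10 ≡ 4·4: 4·4 = 16. So 2^10 ≡ 16 (mod 21).
T(5): Repeated squaring mod 21: 5^1 ≡ 5, 5^2 ≡ 5² = 25 ≡ 4, 5^4 ≡ 4² = 16, 5^8 ≡ 16² = 256 ≡ 4. Since 10 = 8 + 2, 5^10 ≡ 4·4: 4·4 = 16. So 5^10 ≡ 16 (mod 21).
So T(2) = T(5) = 16 while 2 ≠ 5, thus T is not injective.
A non-injective map from the 21-element set ℤ/21ℤ to itself takes at most 20 distinct values, so it cannot be surjective. Hence T is not surjective.
Since T is not surjective, we determine |image(T)|. Computing x^10 mod 21 for each x (by repeated squaring, reducing mod 21 at every step), the values T(0), T(1), …, T(20) are: 0, 1, 16, 18, 4, 16, 15, 7, 1, 9, 4, 4, 9, 1, 7, 15, 16, 4, 18, 16, 1.
The distinct values are {0, 1, 4, 7, 9, 15, 16, 18}; there are 8 of them.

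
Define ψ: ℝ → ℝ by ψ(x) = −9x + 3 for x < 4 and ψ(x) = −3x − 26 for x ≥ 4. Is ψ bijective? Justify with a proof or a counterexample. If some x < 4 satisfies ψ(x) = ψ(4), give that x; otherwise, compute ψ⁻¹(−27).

10/3

Both pieces are strictly decreasing (slopes −9 and −3), so each is injective on its own interval.
The left piece maps (−∞, 4) onto (−33, ∞); the right piece maps [4, ∞) onto (−∞, −38].
The images leave a gap (−33 has no preimage), so ψ is not surjective, hence not bijective.
Because the two images are disjoint, no x < 4 has ψ(x) = ψ(4), so we compute ψ⁻¹(−27): −27 lies in (−33, ∞), so solve −9x + 3 = −27: x = (−27 − 3)/(−9) = 10/3.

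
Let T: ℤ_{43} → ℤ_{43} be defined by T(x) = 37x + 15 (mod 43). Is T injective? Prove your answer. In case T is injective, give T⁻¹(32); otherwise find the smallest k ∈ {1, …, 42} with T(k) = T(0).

33

Suppose T(u) = T(v) in ℤ_{43}. Then 37u + 15 ≡ 37v + 15 (mod 43), therefore 37(u − v) ≡ 0 (mod 43).
Since gcd(37, 43) = 1, 37 is invertible modulo 43, so u − v ≡ 0 (mod 43), i.e. u = v.
Thus T is injective.
We now compute 37⁻¹ mod 43 explicitly. Euclid's algorithm: 43 = 1·37 + 6, 37 = 6·6 + 1; back-substituting gives 1 = 7·37 − 6·43, so 37⁻¹ ≡ 7 (mod 43).
Since T is injective, we compute T⁻¹(32): solve 37x + 15 ≡ 32 (mod 43), i.e. 37x ≡ 17 (mod 43).
Multiplying by 37⁻¹ = 7 gives x ≡ 7·17 = 119 = 2·43 + 33 ≡ 33 (mod 43).
Check: T(33) = 37·33 + 15 = 1236 = 28·43 + 32 ≡ 32 (mod 43).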